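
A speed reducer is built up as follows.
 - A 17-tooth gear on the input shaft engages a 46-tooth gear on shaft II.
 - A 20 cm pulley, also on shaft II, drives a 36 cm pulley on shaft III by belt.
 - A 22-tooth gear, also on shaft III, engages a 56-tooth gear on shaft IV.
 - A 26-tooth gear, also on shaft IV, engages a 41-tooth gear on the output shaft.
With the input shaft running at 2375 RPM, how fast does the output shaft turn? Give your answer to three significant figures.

Gear mesh: ratio = 46/17 = 2.7059, so shaft II turns at 2375 / 2.7059 = 877.72 RPM.
Belt: ratio = 36/20 = 1.8, so shaft III turns at 877.72 / 1.8 = 487.62 RPM.
Gear mesh: ratio = 56/22 = 2.5455, so shaft IV turns at 487.62 / 2.5455 = 191.57 RPM.
Gear mesh: ratio = 41/26 = 1.5769, so the output shaft turns at 191.57 / 1.5769 = 121.48 RPM.

121 RPM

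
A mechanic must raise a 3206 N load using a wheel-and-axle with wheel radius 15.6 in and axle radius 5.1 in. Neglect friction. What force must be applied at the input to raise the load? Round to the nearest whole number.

1048 N

Wheel-and-axle MA = R/r = 15.6/5.1 = 3.0588.
Effort = load / MA = 3206 / 3.0588 = 1048.1 N.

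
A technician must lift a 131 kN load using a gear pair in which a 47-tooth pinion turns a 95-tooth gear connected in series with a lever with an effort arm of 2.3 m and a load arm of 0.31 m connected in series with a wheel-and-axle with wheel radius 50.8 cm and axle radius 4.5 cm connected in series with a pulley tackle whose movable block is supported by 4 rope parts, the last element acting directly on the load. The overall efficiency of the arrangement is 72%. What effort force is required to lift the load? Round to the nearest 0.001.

0.269 kN

Gear pair MA = 95/47 = 2.0213.
Lever MA = effort arm / load arm = 2.3/0.31 = 7.4194.
Wheel-and-axle MA = R/r = 50.8/4.5 = 11.289.
Block-and-tackle MA = number of supporting rope parts = 4.
Combined ideal MA = 2.0213 × 7.4194 × 11.289 × 4 = 677.18.
Actual MA = 677.18 × 0.72 = 487.57.
Effort = load / actual MA = 131 / 487.57 = 0.26868 kN.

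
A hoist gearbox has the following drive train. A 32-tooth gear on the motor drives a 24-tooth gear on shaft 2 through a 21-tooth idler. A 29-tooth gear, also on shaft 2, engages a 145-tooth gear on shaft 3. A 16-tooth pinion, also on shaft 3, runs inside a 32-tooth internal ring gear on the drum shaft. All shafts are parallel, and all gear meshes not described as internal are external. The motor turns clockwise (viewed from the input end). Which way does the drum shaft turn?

counterclockwise

the motor → shaft 2: driver → idler → driven is 2 external meshes, 2 reversals → CW.
shaft 2 → shaft 3: external mesh, 1 reversal → CCW.
shaft 3 → the drum shaft: internal mesh, same direction → CCW.
3 reversals in total — an odd number — so the drum shaft turns opposite to the motor.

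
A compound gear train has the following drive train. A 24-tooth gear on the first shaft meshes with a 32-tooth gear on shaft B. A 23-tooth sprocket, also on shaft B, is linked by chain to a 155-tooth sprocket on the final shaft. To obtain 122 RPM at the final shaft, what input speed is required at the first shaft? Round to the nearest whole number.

Overall ratio R = 1.3333 × 6.7391 = 8.9855.
Required input speed = output speed × R = 122 × 8.9855 = 1096.2 RPM.

1096 RPM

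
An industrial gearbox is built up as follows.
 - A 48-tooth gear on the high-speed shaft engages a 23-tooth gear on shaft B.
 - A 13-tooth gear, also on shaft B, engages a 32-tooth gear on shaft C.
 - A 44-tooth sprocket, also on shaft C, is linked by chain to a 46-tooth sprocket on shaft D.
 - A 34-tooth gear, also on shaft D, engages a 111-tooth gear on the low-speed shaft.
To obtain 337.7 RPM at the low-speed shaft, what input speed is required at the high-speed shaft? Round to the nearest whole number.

Overall ratio R = 0.47917 × 2.4615 × 1.0455 × 3.2647 = 4.0257.
Required input speed = output speed × R = 337.7 × 4.0257 = 1359.5 RPM.

1359 RPM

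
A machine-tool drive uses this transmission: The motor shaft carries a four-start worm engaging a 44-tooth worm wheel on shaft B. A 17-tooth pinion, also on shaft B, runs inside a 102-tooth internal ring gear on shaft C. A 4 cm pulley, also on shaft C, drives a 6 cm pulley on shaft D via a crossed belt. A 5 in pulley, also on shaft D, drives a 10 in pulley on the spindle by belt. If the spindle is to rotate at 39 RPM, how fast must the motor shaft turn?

Overall ratio R = 11 × 6 × 1.5 × 2 = 198.
Required input speed = output speed × R = 39 × 198 = 7722 RPM.

7722 RPM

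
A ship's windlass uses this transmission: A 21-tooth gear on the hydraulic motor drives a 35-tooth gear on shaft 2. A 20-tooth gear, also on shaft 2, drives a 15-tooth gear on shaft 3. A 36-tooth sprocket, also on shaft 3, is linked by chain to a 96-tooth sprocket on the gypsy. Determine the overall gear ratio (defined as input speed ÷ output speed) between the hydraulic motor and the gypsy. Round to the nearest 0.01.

3.33

Each stage contributes driven/driver: gear mesh 35/21 = 1.6667, gear mesh 15/20 = 0.75, chain 96/36 = 2.6667.
Overall: 1.6667 × 0.75 × 2.6667 = 3.3333.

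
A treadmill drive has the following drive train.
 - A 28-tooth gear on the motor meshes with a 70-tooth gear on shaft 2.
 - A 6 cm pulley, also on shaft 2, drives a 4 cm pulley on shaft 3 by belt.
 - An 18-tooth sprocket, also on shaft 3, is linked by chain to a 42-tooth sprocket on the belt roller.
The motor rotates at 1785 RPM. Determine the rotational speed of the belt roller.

the motor → shaft 2 (gear mesh, 70/28): 1785 ÷ 2.5 = 714 RPM
shaft 2 → shaft 3 (belt, 4/6): 714 ÷ 0.66667 = 1071 RPM
shaft 3 → the belt roller (chain, 42/18): 1071 ÷ 2.3333 = 459 RPM

459 RPM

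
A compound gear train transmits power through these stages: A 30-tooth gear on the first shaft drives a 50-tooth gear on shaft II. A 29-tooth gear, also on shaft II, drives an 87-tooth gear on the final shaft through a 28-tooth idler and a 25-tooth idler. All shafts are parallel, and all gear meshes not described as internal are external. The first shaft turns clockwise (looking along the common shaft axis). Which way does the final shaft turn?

clockwise

the first shaft → shaft II: external mesh, 1 reversal → CCW.
shaft II → the final shaft: driver → idler → idler → driven is 3 external meshes, 3 reversals → CW.
4 reversals in total — an even number — so the final shaft turns the same way as the first shaft.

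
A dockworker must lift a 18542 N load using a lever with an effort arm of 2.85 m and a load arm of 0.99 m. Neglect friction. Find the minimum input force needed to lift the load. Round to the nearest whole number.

6441 N

Lever MA = effort arm / load arm = 2.85/0.99 = 2.8788.
Effort = load / MA = 18542 / 2.8788 = 6440.9 N.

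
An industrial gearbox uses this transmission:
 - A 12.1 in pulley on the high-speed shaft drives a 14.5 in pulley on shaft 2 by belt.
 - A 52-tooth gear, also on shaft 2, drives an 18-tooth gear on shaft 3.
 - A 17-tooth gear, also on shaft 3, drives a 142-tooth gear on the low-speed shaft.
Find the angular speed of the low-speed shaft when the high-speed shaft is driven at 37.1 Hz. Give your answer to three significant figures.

10.7 Hz

belt 14.5/12.1 = 1.1983 → 37.1/1.1983 = 30.959 Hz
gear mesh 18/52 = 0.34615 → 30.959/0.34615 = 89.438 Hz
gear mesh 142/17 = 8.3529 → 89.438/8.3529 = 10.707 Hz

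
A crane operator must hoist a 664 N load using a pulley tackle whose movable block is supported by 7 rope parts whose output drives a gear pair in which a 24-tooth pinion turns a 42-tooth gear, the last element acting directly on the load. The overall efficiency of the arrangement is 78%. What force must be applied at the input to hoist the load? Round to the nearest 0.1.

69.5 N

Block-and-tackle MA = number of supporting rope parts = 7.
Gear pair MA = 42/24 = 1.75.
Combined ideal MA = 7 × 1.75 = 12.25.
Actual MA = 12.25 × 0.78 = 9.555.
Effort = load / actual MA = 664 / 9.555 = 69.492 N.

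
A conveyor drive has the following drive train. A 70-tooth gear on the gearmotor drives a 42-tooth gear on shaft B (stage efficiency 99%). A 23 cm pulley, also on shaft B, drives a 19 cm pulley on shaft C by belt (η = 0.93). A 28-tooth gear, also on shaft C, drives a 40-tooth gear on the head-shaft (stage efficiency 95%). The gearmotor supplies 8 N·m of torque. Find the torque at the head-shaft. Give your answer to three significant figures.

After the gear mesh (42/70): 8 × 0.6 × 0.99 = 4.752 N·m
After the belt (19/23): 4.752 × 0.82609 × 0.93 = 3.6508 N·m
After the gear mesh (40/28): 3.6508 × 1.4286 × 0.95 = 4.9546 N·m

4.95 N·m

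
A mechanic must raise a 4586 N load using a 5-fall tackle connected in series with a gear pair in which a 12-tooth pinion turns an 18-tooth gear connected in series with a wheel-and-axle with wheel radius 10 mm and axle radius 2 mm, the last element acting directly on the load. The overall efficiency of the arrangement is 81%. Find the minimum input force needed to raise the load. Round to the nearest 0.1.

151.0 N

Block-and-tackle MA = number of supporting rope parts = 5.
Gear pair MA = 18/12 = 1.5.
Wheel-and-axle MA = R/r = 10/2 = 5.
Combined ideal MA = 5 × 1.5 × 5 = 37.5.
Actual MA = 37.5 × 0.81 = 30.375.
Effort = load / actual MA = 4586 / 30.375 = 150.98 N.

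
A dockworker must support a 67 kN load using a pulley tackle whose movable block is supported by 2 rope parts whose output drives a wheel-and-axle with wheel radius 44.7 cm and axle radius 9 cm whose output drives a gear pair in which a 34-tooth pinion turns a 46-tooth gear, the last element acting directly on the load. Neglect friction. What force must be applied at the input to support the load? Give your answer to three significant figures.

4.99 kN

Block-and-tackle MA = number of supporting rope parts = 2.
Wheel-and-axle MA = R/r = 44.7/9 = 4.9667.
Gear pair MA = 46/34 = 1.3529.
Combined ideal MA = 2 × 4.9667 × 1.3529 = 13.439.
Effort = load / MA = 67 / 13.439 = 4.9854 kN.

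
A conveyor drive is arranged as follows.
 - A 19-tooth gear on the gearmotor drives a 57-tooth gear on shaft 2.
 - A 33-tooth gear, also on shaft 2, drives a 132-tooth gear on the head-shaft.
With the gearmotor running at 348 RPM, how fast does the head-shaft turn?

Gear mesh: ratio = 57/19 = 3, so shaft 2 turns at 348 / 3 = 116 RPM.
Gear mesh: ratio = 132/33 = 4, so the head-shaft turns at 116 / 4 = 29 RPM.

29 RPM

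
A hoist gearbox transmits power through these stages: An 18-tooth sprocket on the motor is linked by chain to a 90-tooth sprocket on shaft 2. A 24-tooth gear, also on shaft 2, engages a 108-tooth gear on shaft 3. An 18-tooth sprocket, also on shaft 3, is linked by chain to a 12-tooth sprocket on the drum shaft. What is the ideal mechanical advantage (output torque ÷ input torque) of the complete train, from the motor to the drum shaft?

15

Each stage contributes driven/driver: chain 90/18 = 5, gear mesh 108/24 = 4.5, chain 12/18 = 0.66667.
Overall: 5 × 4.5 × 0.66667 = 15.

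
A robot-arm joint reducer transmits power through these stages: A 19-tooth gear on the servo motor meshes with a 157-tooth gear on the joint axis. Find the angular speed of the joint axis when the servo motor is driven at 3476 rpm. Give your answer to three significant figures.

421 rpm

Gear mesh: ratio = 157/19 = 8.2632, so the joint axis turns at 3476 / 8.2632 = 420.66 rpm.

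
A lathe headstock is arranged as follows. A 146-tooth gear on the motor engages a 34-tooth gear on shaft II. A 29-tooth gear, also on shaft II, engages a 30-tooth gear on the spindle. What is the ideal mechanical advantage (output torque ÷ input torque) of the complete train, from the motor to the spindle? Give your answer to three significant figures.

0.241

Each stage contributes driven/driver: gear mesh 34/146 = 0.23288, gear mesh 30/29 = 1.0345.
Overall: 0.23288 × 1.0345 = 0.24091.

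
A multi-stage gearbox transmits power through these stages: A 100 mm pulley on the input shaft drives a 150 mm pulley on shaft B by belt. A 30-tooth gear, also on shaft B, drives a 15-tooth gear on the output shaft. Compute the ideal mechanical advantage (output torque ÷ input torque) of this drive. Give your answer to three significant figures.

0.750

Each stage contributes driven/driver: belt 150/100 = 1.5, gear mesh 15/30 = 0.5.
Overall: 1.5 × 0.5 = 0.75.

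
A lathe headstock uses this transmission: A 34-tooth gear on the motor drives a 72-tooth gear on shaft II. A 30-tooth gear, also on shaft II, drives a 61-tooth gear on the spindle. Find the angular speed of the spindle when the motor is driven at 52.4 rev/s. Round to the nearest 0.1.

12.2 rev/s

the motor → shaft II (gear mesh, 72/34): 52.4 ÷ 2.1176 = 24.744 rev/s
shaft II → the spindle (gear mesh, 61/30): 24.744 ÷ 2.0333 = 12.169 rev/s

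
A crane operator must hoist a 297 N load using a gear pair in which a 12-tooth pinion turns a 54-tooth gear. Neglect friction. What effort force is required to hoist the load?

Gear pair MA = 54/12 = 4.5.
Effort = load / MA = 297 / 4.5 = 66 N.

66 N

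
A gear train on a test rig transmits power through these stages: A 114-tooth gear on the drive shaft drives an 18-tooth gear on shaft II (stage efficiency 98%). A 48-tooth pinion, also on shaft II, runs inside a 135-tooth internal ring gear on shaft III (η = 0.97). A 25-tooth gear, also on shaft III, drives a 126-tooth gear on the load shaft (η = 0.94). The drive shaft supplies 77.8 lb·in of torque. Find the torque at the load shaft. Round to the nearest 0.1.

After the gear mesh (18/114): 77.8 × 0.15789 × 0.98 = 12.039 lb·in
After the internal gear (135/48): 12.039 × 2.8125 × 0.97 = 32.843 lb·in
After the gear mesh (126/25): 32.843 × 5.04 × 0.94 = 155.6 lb·in

155.6 lb·in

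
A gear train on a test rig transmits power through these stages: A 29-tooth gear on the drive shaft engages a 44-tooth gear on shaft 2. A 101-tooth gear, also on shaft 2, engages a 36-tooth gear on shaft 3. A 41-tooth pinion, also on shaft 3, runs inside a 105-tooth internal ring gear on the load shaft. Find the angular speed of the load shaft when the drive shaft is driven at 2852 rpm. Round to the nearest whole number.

Gear mesh: ratio = 44/29 = 1.5172, so shaft 2 turns at 2852 / 1.5172 = 1879.7 rpm.
Gear mesh: ratio = 36/101 = 0.35644, so shaft 3 turns at 1879.7 / 0.35644 = 5273.7 rpm.
Internal gear: ratio = 105/41 = 2.561, so the load shaft turns at 5273.7 / 2.561 = 2059.2 rpm.

2059 rpm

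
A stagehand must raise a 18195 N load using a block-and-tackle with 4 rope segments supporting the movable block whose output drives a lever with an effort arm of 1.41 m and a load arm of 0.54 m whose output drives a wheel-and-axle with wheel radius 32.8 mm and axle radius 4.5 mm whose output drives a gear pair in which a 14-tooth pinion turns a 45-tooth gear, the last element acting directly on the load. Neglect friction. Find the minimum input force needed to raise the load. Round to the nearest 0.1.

74.4 N

Block-and-tackle MA = number of supporting rope parts = 4.
Lever MA = effort arm / load arm = 1.41/0.54 = 2.6111.
Wheel-and-axle MA = R/r = 32.8/4.5 = 7.2889.
Gear pair MA = 45/14 = 3.2143.
Combined ideal MA = 4 × 2.6111 × 7.2889 × 3.2143 = 244.7.
Effort = load / MA = 18195 / 244.7 = 74.357 N.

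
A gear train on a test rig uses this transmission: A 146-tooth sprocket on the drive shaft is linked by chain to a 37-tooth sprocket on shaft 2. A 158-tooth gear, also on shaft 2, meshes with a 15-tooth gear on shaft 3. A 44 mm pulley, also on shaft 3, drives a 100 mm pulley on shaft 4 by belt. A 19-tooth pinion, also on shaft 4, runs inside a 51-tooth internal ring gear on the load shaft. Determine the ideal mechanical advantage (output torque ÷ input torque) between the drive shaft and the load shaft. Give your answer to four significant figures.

0.1468

Each stage contributes driven/driver: chain 37/146 = 0.25342, gear mesh 15/158 = 0.094937, belt 100/44 = 2.2727, internal gear 51/19 = 2.6842.
Overall: 0.25342 × 0.094937 × 2.2727 × 2.6842 = 0.14677.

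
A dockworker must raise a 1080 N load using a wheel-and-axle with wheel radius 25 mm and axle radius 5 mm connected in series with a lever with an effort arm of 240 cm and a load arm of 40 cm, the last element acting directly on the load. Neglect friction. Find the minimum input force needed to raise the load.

Wheel-and-axle MA = R/r = 25/5 = 5.
Lever MA = effort arm / load arm = 240/40 = 6.
Combined ideal MA = 5 × 6 = 30.
Effort = load / MA = 1080 / 30 = 36 N.

36 N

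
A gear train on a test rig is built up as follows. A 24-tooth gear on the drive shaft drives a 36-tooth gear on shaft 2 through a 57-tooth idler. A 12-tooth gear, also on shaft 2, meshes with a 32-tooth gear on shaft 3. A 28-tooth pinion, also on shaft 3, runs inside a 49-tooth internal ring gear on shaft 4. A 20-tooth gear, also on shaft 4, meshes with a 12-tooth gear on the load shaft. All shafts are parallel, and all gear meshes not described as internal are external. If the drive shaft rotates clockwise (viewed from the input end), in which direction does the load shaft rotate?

clockwise

the drive shaft → shaft 2: driver → idler → driven is 2 external meshes, 2 reversals → CW.
shaft 2 → shaft 3: external mesh, 1 reversal → CCW.
shaft 3 → shaft 4: internal mesh, same direction → CCW.
shaft 4 → the load shaft: external mesh, 1 reversal → CW.
4 reversals in total — an even number — so the load shaft turns the same way as the drive shaft.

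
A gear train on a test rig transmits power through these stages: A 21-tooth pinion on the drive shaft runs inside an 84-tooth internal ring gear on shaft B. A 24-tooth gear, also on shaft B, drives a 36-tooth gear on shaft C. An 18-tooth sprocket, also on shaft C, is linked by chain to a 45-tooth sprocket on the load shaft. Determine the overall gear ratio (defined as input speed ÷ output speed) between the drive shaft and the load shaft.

15

Each stage contributes driven/driver: internal gear 84/21 = 4, gear mesh 36/24 = 1.5, chain 45/18 = 2.5.
Overall: 4 × 1.5 × 2.5 = 15.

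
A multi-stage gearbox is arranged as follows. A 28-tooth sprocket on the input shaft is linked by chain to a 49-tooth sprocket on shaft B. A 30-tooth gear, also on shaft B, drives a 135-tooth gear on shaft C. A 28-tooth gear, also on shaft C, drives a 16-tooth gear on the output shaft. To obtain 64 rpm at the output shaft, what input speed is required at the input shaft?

288 rpm

Overall ratio R = 1.75 × 4.5 × 0.57143 = 4.5.
Required input speed = output speed × R = 64 × 4.5 = 288 rpm.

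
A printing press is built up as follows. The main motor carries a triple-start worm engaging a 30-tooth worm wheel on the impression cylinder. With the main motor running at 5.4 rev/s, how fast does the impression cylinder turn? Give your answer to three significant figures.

Worm: ratio = 30/3 = 10, so the impression cylinder turns at 5.4 / 10 = 0.54 rev/s.

0.540 rev/s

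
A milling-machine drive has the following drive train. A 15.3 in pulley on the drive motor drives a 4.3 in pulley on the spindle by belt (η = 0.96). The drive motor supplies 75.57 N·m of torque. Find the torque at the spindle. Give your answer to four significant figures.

20.39 N·m

Belt: ratio = 4.3/15.3 = 0.28105; torque at the spindle = 75.57 × 0.28105 × 0.96 = 20.389 N·m.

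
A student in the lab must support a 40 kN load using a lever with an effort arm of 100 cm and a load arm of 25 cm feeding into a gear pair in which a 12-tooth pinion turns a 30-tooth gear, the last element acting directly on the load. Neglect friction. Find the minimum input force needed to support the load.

Lever MA = effort arm / load arm = 100/25 = 4.
Gear pair MA = 30/12 = 2.5.
Combined ideal MA = 4 × 2.5 = 10.
Effort = load / MA = 40 / 10 = 4 kN.

4 kN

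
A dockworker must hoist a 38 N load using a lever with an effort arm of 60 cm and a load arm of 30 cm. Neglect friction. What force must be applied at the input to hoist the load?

19 N

Lever MA = effort arm / load arm = 60/30 = 2.
Effort = load / MA = 38 / 2 = 19 N.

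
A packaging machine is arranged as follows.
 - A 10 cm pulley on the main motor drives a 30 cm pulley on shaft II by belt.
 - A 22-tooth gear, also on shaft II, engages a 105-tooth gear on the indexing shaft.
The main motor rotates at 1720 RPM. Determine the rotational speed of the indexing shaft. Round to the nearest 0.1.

the main motor → shaft II (belt, 30/10): 1720 ÷ 3 = 573.33 RPM
shaft II → the indexing shaft (gear mesh, 105/22): 573.33 ÷ 4.7727 = 120.13 RPM

120.1 RPM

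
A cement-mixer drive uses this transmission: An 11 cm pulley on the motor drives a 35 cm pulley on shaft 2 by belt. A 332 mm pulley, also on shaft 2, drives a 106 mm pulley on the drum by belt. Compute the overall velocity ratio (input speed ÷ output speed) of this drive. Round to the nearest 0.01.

Each stage contributes driven/driver: belt 35/11 = 3.1818, belt 106/332 = 0.31928.
Overall: 3.1818 × 0.31928 = 1.0159.

1.02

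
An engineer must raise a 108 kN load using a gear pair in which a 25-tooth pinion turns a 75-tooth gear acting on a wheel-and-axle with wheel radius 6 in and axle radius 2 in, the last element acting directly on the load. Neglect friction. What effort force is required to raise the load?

Gear pair MA = 75/25 = 3.
Wheel-and-axle MA = R/r = 6/2 = 3.
Combined ideal MA = 3 × 3 = 9.
Effort = load / MA = 108 / 9 = 12 kN.

12 kN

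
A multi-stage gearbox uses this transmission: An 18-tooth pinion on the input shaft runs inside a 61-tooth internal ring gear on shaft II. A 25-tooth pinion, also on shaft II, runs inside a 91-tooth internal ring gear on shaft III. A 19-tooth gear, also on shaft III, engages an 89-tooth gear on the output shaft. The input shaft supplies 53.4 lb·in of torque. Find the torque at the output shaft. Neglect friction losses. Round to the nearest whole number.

3086 lb·in

internal gear 61/18 = 3.3889 → τ = 53.4·3.3889 = 180.97 lb·in
internal gear 91/25 = 3.64 → τ = 180.97·3.64 = 658.72 lb·in
gear mesh 89/19 = 4.6842 → τ = 658.72·4.6842 = 3085.6 lb·in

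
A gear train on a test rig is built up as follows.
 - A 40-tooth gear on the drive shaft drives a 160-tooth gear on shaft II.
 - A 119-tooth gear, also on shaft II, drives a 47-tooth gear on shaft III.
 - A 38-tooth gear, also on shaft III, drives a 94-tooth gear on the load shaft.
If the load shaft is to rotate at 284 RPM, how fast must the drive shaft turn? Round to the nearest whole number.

1110 RPM

Overall ratio R = 4 × 0.39496 × 2.4737 = 3.908.
Required input speed = output speed × R = 284 × 3.908 = 1109.9 RPM.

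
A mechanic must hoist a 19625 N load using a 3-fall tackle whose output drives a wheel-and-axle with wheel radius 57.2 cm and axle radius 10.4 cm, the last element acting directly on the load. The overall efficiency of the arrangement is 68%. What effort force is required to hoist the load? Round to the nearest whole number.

1749 N

Block-and-tackle MA = number of supporting rope parts = 3.
Wheel-and-axle MA = R/r = 57.2/10.4 = 5.5.
Combined ideal MA = 3 × 5.5 = 16.5.
Actual MA = 16.5 × 0.68 = 11.22.
Effort = load / actual MA = 19625 / 11.22 = 1749.1 N.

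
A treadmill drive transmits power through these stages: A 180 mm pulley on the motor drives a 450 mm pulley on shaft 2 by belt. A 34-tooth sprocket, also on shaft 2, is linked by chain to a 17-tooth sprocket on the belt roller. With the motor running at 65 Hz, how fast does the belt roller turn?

52 Hz

belt 450/180 = 2.5 → 65/2.5 = 26 Hz
chain 17/34 = 0.5 → 26/0.5 = 52 Hz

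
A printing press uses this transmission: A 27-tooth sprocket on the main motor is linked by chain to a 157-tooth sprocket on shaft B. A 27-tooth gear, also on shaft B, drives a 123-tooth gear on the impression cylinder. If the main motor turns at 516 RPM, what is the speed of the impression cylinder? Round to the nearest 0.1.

19.5 RPM

chain 157/27 = 5.8148 → 516/5.8148 = 88.739 RPM
gear mesh 123/27 = 4.5556 → 88.739/4.5556 = 19.479 RPM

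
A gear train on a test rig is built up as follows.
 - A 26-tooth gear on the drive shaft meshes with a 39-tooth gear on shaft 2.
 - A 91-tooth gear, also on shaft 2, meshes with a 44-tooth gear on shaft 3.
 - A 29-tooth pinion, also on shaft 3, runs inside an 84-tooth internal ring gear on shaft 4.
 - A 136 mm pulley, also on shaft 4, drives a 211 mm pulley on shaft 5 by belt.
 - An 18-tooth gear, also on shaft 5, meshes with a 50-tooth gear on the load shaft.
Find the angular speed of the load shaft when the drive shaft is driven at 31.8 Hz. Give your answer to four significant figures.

the drive shaft → shaft 2 (gear mesh, 39/26): 31.8 ÷ 1.5 = 21.2 Hz
shaft 2 → shaft 3 (gear mesh, 44/91): 21.2 ÷ 0.48352 = 43.845 Hz
shaft 3 → shaft 4 (internal gear, 84/29): 43.845 ÷ 2.8966 = 15.137 Hz
shaft 4 → shaft 5 (belt, 211/136): 15.137 ÷ 1.5515 = 9.7566 Hz
shaft 5 → the load shaft (gear mesh, 50/18): 9.7566 ÷ 2.7778 = 3.5124 Hz

3.512 Hz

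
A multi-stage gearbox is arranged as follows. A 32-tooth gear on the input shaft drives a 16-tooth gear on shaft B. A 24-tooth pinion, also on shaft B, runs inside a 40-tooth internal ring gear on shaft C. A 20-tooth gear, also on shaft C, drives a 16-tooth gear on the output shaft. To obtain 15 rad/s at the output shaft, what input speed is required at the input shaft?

10 rad/s

Overall ratio R = 0.5 × 1.6667 × 0.8 = 0.66667.
Required input speed = output speed × R = 15 × 0.66667 = 10 rad/s.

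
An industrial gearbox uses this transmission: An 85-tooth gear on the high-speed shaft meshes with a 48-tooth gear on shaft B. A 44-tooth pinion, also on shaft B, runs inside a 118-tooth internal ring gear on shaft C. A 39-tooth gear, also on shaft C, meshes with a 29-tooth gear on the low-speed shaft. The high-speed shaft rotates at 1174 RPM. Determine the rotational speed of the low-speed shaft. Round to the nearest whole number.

Gear mesh: ratio = 48/85 = 0.56471, so shaft B turns at 1174 / 0.56471 = 2079 RPM.
Internal gear: ratio = 118/44 = 2.6818, so shaft C turns at 2079 / 2.6818 = 775.2 RPM.
Gear mesh: ratio = 29/39 = 0.74359, so the low-speed shaft turns at 775.2 / 0.74359 = 1042.5 RPM.

1043 RPM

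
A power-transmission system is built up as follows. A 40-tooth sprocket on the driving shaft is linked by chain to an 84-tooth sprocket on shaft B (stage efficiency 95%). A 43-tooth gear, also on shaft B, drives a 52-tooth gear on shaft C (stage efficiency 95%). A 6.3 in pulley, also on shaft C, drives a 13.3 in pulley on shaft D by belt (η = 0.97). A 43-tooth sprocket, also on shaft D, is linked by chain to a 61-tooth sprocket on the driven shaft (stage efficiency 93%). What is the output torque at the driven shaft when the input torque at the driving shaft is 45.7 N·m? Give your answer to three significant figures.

Chain: ratio = 84/40 = 2.1; torque at shaft B = 45.7 × 2.1 × 0.95 = 91.172 N·m.
Gear mesh: ratio = 52/43 = 1.2093; torque at shaft C = 91.172 × 1.2093 × 0.95 = 104.74 N·m.
Belt: ratio = 13.3/6.3 = 2.1111; torque at shaft D = 104.74 × 2.1111 × 0.97 = 214.49 N·m.
Chain: ratio = 61/43 = 1.4186; torque at the driven shaft = 214.49 × 1.4186 × 0.93 = 282.97 N·m.

283 N·m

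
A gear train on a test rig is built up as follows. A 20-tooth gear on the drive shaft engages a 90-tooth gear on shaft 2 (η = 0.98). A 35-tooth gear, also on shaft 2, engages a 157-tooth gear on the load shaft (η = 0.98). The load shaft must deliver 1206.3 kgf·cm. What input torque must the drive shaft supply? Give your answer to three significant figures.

Overall ratio R = 4.5 × 4.4857 = 20.186; overall efficiency η = 0.98 × 0.98 = 0.9604.
Input torque = output torque / (R × η) = 1206.3 / (20.186 × 0.9604) = 62.224 kgf·cm.

62.2 kgf·cm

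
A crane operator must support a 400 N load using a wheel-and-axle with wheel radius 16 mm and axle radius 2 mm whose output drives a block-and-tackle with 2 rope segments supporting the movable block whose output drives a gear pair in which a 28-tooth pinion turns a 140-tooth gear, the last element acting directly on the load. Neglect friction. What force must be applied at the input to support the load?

Wheel-and-axle MA = R/r = 16/2 = 8.
Block-and-tackle MA = number of supporting rope parts = 2.
Gear pair MA = 140/28 = 5.
Combined ideal MA = 8 × 2 × 5 = 80.
Effort = load / MA = 400 / 80 = 5 N.

5 N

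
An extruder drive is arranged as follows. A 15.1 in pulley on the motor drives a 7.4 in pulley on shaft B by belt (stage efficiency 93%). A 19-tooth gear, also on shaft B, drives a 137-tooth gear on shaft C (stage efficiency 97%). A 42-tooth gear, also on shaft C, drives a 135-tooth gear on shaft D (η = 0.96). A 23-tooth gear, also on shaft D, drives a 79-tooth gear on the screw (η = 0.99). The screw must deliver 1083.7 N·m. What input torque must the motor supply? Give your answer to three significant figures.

Overall ratio R = 0.49007 × 7.2105 × 3.2143 × 3.4348 = 39.013; overall efficiency η = 0.93 × 0.97 × 0.96 × 0.99 = 0.8574.
Input torque = output torque / (R × η) = 1083.7 / (39.013 × 0.8574) = 32.4 N·m.

32.4 N·m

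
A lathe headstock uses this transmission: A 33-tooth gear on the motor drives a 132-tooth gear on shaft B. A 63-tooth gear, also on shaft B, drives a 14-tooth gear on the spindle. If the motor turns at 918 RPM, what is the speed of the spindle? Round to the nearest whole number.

the motor → shaft B (gear mesh, 132/33): 918 ÷ 4 = 229.5 RPM
shaft B → the spindle (gear mesh, 14/63): 229.5 ÷ 0.22222 = 1032.8 RPM

1033 RPM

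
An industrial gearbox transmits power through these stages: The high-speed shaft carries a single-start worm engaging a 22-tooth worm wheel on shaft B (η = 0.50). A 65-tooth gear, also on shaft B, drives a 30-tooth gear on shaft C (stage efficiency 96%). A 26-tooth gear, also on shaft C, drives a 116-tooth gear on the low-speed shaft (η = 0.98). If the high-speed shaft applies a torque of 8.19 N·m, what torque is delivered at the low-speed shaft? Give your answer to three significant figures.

After the worm (22/1): 8.19 × 22 × 0.50 = 90.09 N·m
After the gear mesh (30/65): 90.09 × 0.46154 × 0.96 = 39.917 N·m
After the gear mesh (116/26): 39.917 × 4.4615 × 0.98 = 174.53 N·m

175 N·m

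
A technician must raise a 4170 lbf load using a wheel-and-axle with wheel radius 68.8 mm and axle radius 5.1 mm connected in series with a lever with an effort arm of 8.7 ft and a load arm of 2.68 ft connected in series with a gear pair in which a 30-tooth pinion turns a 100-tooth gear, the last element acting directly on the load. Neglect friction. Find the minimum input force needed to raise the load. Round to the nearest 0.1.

Wheel-and-axle MA = R/r = 68.8/5.1 = 13.49.
Lever MA = effort arm / load arm = 8.7/2.68 = 3.2463.
Gear pair MA = 100/30 = 3.3333.
Combined ideal MA = 13.49 × 3.2463 × 3.3333 = 145.98.
Effort = load / MA = 4170 / 145.98 = 28.566 lbf.

28.6 lbf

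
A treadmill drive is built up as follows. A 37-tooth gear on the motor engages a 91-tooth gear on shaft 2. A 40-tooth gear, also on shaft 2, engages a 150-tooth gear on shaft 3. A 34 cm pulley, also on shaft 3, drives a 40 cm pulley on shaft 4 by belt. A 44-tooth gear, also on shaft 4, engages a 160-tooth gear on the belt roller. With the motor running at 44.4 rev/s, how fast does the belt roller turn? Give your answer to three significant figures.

the motor → shaft 2 (gear mesh, 91/37): 44.4 ÷ 2.4595 = 18.053 rev/s
shaft 2 → shaft 3 (gear mesh, 150/40): 18.053 ÷ 3.75 = 4.8141 rev/s
shaft 3 → shaft 4 (belt, 40/34): 4.8141 ÷ 1.1765 = 4.092 rev/s
shaft 4 → the belt roller (gear mesh, 160/44): 4.092 ÷ 3.6364 = 1.1253 rev/s

1.13 rev/s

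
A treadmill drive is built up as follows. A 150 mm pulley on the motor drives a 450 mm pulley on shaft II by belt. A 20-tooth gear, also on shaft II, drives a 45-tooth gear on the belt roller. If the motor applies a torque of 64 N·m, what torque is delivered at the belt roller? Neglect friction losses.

432 N·m

After the belt (450/150): 64 × 3 = 192 N·m
After the gear mesh (45/20): 192 × 2.25 = 432 N·m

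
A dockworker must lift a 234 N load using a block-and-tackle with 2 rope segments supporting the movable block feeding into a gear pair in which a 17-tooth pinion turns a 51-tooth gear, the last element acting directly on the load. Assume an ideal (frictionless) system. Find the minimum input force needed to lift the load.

Block-and-tackle MA = number of supporting rope parts = 2.
Gear pair MA = 51/17 = 3.
Combined ideal MA = 2 × 3 = 6.
Effort = load / MA = 234 / 6 = 39 N.

39 N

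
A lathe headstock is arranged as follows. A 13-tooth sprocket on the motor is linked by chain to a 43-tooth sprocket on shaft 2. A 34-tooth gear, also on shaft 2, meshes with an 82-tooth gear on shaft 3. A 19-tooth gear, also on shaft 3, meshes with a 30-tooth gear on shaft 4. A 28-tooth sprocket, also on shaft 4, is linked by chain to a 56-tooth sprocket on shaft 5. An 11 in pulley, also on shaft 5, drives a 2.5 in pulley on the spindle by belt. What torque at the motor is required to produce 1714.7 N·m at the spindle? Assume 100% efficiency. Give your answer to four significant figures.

Overall ratio R = 3.3077 × 2.4118 × 1.5789 × 2 × 0.22727 = 5.7254.
Input torque = output torque / R = 1714.7 / 5.7254 = 299.49 N·m.

299.5 N·m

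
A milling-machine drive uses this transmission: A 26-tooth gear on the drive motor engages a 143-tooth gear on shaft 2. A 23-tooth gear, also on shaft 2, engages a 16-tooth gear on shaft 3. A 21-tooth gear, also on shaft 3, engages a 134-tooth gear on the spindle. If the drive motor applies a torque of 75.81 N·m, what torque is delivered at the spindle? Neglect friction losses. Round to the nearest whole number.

1851 N·m

gear mesh 143/26 = 5.5 → τ = 75.81·5.5 = 416.96 N·m
gear mesh 16/23 = 0.69565 → τ = 416.96·0.69565 = 290.06 N·m
gear mesh 134/21 = 6.381 → τ = 290.06·6.381 = 1850.8 N·m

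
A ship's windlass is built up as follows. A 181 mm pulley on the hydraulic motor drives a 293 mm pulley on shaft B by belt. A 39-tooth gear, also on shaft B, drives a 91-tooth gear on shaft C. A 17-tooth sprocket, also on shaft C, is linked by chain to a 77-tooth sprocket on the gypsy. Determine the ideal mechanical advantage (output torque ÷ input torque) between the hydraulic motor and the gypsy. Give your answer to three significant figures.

Each stage contributes driven/driver: belt 293/181 = 1.6188, gear mesh 91/39 = 2.3333, chain 77/17 = 4.5294.
Overall: 1.6188 × 2.3333 × 4.5294 = 17.108.

17.1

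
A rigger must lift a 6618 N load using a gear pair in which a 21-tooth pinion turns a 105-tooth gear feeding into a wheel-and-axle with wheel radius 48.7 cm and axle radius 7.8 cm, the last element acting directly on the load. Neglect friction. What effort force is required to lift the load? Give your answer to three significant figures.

Gear pair MA = 105/21 = 5.
Wheel-and-axle MA = R/r = 48.7/7.8 = 6.2436.
Combined ideal MA = 5 × 6.2436 = 31.218.
Effort = load / MA = 6618 / 31.218 = 211.99 N.

212 N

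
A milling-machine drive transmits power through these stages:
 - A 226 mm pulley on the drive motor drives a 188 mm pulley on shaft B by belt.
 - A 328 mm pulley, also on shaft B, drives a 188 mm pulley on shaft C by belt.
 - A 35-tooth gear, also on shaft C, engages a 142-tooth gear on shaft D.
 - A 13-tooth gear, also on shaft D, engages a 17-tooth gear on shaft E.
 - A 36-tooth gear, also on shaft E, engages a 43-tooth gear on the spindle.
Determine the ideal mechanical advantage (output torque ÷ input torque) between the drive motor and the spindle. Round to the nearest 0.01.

3.02

Each stage contributes driven/driver: belt 188/226 = 0.83186, belt 188/328 = 0.57317, gear mesh 142/35 = 4.0571, gear mesh 17/13 = 1.3077, gear mesh 43/36 = 1.1944.
Overall: 0.83186 × 0.57317 × 4.0571 × 1.3077 × 1.1944 = 3.0215.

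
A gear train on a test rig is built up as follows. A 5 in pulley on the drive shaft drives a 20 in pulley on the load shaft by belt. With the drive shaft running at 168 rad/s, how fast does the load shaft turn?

the drive shaft → the load shaft (belt, 20/5): 168 ÷ 4 = 42 rad/s

42 rad/s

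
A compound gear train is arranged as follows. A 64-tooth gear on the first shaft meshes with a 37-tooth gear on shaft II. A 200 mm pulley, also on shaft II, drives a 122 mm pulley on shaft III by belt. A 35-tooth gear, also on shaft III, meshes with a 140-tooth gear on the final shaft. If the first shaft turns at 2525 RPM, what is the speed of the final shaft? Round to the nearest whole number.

1790 RPM

Gear mesh: ratio = 37/64 = 0.57812, so shaft II turns at 2525 / 0.57812 = 4367.6 RPM.
Belt: ratio = 122/200 = 0.61, so shaft III turns at 4367.6 / 0.61 = 7159.9 RPM.
Gear mesh: ratio = 140/35 = 4, so the final shaft turns at 7159.9 / 4 = 1790 RPM.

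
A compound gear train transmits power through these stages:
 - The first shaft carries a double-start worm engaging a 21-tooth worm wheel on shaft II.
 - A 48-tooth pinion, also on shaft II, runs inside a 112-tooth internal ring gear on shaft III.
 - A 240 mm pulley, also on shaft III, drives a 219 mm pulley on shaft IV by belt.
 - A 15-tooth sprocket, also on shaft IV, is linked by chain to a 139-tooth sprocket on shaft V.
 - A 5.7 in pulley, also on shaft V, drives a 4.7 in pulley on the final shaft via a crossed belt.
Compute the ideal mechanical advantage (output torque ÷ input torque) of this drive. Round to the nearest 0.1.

Each stage contributes driven/driver: worm 21/2 = 10.5, internal gear 112/48 = 2.3333, belt 219/240 = 0.9125, chain 139/15 = 9.2667, belt 4.7/5.7 = 0.82456.
Overall: 10.5 × 2.3333 × 0.9125 × 9.2667 × 0.82456 = 170.82.

170.8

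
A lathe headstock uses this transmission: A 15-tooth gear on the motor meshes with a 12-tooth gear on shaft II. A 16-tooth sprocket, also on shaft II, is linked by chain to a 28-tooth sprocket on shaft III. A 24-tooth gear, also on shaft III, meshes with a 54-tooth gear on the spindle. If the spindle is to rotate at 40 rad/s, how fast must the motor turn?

126 rad/s

Overall ratio R = 0.8 × 1.75 × 2.25 = 3.15.
Required input speed = output speed × R = 40 × 3.15 = 126 rad/s.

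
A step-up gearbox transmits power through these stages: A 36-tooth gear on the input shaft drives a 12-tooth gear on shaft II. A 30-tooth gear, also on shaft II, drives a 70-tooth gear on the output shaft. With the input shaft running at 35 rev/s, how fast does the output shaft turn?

45 rev/s

gear mesh 12/36 = 0.33333 → 35/0.33333 = 105 rev/s
gear mesh 70/30 = 2.3333 → 105/2.3333 = 45 rev/s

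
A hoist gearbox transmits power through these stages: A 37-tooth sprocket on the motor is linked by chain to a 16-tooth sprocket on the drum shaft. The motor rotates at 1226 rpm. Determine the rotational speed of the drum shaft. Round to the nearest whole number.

2835 rpm

Chain: ratio = 16/37 = 0.43243, so the drum shaft turns at 1226 / 0.43243 = 2835.1 rpm.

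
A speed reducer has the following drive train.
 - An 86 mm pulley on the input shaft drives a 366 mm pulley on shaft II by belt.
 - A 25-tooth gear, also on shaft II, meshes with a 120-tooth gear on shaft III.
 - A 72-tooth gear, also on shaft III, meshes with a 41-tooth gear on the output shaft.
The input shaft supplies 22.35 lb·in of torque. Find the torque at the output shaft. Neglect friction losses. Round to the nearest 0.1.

260.0 lb·in

Belt: ratio = 366/86 = 4.2558; torque at shaft II = 22.35 × 4.2558 = 95.117 lb·in.
Gear mesh: ratio = 120/25 = 4.8; torque at shaft III = 95.117 × 4.8 = 456.56 lb·in.
Gear mesh: ratio = 41/72 = 0.56944; torque at the output shaft = 456.56 × 0.56944 = 259.99 lb·in.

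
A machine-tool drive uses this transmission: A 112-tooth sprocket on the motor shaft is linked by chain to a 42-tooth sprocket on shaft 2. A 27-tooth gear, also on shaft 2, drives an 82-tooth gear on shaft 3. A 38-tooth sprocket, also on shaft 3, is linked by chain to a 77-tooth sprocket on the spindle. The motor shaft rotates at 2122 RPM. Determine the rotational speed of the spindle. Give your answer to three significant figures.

the motor shaft → shaft 2 (chain, 42/112): 2122 ÷ 0.375 = 5658.7 RPM
shaft 2 → shaft 3 (gear mesh, 82/27): 5658.7 ÷ 3.037 = 1863.2 RPM
shaft 3 → the spindle (chain, 77/38): 1863.2 ÷ 2.0263 = 919.51 RPM

920 RPM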